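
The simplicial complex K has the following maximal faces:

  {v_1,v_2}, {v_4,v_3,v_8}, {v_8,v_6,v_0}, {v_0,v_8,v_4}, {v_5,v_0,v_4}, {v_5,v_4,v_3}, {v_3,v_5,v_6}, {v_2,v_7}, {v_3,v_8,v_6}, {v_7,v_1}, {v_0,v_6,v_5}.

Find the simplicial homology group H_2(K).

Take the total order v_0 < v_1 < v_2 < v_3 < v_4 < v_5 < v_6 < v_7 < v_8 on the vertex set. Then K (dimension 2) consists of the simplices:

  0-simplices (9): [v_0], [v_1], [v_2], [v_3], [v_4], [v_5], [v_6], [v_7], [v_8]
  1-simplices (15): (15 of them)
  2-simplices (8): [v_0,v_4,v_5], [v_0,v_4,v_8], [v_0,v_5,v_6], [v_0,v_6,v_8], [v_3,v_4,v_5], [v_3,v_4,v_8], [v_3,v_5,v_6], [v_3,v_6,v_8]

so the chain groups are C_0 ≅ Z^9, C_1 ≅ Z^15, C_2 ≅ Z^8.

∂_1: C_1 → C_0 maps an edge to its endpoints' difference, ∂[p,q] = q − p. For instance
  ∂[v_0,v_8] = [v_8] − [v_0].
The 9×15 boundary matrix has rank 7 and Smith normal form diag(1,1,1,1,1,1,1).

The boundary map ∂_2: C_2 → C_1 acts by ∂[p,q,r] = [q,r] − [p,r] + [p,q]. For instance
  ∂[v_0,v_5,v_6] = [v_5,v_6] − [v_0,v_6] + [v_0,v_5],
  ∂[v_3,v_6,v_8] = [v_6,v_8] − [v_3,v_8] + [v_3,v_6].
The 15×8 boundary matrix has rank 7 and Smith normal form diag(1,1,1,1,1,1,1).

Reading off H_k = ker ∂_k / im ∂_{k+1}:

  H_2: rank ker ∂_2 − rank ∂_3 = (8 − 7) − 0 = 1, and there is no ∂_3, so H_2 = Z.

H_2 = Z.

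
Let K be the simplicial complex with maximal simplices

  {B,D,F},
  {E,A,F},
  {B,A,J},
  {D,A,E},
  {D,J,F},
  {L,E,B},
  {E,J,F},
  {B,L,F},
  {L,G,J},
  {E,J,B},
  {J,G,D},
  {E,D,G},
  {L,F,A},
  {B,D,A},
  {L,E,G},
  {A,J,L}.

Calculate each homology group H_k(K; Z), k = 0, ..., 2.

H_0 ≅ Z,  H_1 ≅ Z^2,  H_2 ≅ Z.

K has 8 vertices, 24 edges, 16 triangles.
rank ∂_0 = 0, rank ∂_1 = 7 ⇒ b_0 = 8 − 0 − 7 = 1; all invariant factors of ∂_1 are 1 so no torsion. So H_0 = Z.
rank ∂_1 = 7, rank ∂_2 = 15 ⇒ b_1 = 24 − 7 − 15 = 2; all invariant factors of ∂_2 are 1 so no torsion. So H_1 = Z^2.
rank ∂_2 = 15, rank ∂_3 = 0 ⇒ b_2 = 16 − 15 − 0 = 1. So H_2 = Z.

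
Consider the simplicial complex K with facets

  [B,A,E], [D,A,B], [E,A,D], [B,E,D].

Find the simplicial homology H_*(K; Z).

H_0 = Z,  H_1 = 0,  H_2 = Z.

K has 4 vertices, 6 edges, 4 triangles.
rank ∂_0 = 0, rank ∂_1 = 3 ⇒ b_0 = 4 − 0 − 3 = 1; all invariant factors of ∂_1 are 1 so no torsion. So H_0 ≅ Z.
rank ∂_1 = 3, rank ∂_2 = 3 ⇒ b_1 = 6 − 3 − 3 = 0; all invariant factors of ∂_2 are 1 so no torsion. So H_1 ≅ 0.
rank ∂_2 = 3, rank ∂_3 = 0 ⇒ b_2 = 4 − 3 − 0 = 1. So H_2 ≅ Z.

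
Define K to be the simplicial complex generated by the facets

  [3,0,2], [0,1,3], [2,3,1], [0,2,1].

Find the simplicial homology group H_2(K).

Take the total order 0 < 1 < 2 < 3 on the vertex set. Then K (dimension 2) consists of the simplices:

  0-simplices (4): [0], [1], [2], [3]
  1-simplices (6): [0,1], [0,2], [0,3], [1,2], [1,3], [2,3]
  2-simplices (4): [0,1,2], [0,1,3], [0,2,3], [1,2,3]

so the chain groups are C_0 ≅ Z^4, C_1 ≅ Z^6, C_2 ≅ Z^4.

The boundary map ∂_1: C_1 → C_0 sends each edge [p,q] (with p < q) to q − p. For instance
  ∂[1,2] = [2] − [1].
As a 4×6 matrix over Z this has rank 3, with invariant factors (1,1,1).

Boundary ∂_2: C_2 → C_1 sends each 2-simplex [p,q,r] to [q,r] − [p,r] + [p,q]. For instance
  ∂[0,1,2] = [1,2] − [0,2] + [0,1],
  ∂[0,1,3] = [1,3] − [0,3] + [0,1].
This gives a 6×4 integer matrix of rank 3; reducing to Smith normal form yields diagonal entries (1,1,1).

From H_k ≅ ker(∂_k) / im(∂_{k+1}) we obtain:

  H_2: rank ker ∂_2 − rank ∂_3 = (4 − 3) − 0 = 1, and there is no ∂_3, so H_2 ≅ Z.

H_2 = Z.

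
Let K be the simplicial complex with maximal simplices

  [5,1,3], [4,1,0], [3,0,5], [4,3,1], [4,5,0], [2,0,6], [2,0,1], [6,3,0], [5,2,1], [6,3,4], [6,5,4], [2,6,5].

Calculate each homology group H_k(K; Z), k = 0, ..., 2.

Take the total order 0 < 1 < 2 < 3 < 4 < 5 < 6 on the vertex set. Then K (dimension 2) consists of the simplices:

  0-simplices (7): [0], [1], [2], [3], [4], [5], [6]
  1-simplices (18): [0,1], [0,2], [0,3], [0,4], [0,5], [0,6], [1,2], [1,3], [1,4], [1,5], [2,5], [2,6], [3,4], [3,5], [3,6], [4,5], [4,6], [5,6]
  2-simplices (12): [0,1,2], [0,1,4], [0,2,6], [0,3,5], [0,3,6], [0,4,5], [1,2,5], [1,3,4], [1,3,5], [2,5,6], [3,4,6], [4,5,6]

giving chain groups C_0 ≅ Z^7, C_1 ≅ Z^18, C_2 ≅ Z^12.

∂_1: C_1 → C_0 sends each edge [p,q] (with p < q) to q − p. For instance
  ∂[3,5] = [5] − [3].
This gives a 7×18 integer matrix of rank 6; reducing to Smith normal form yields diagonal entries (1,1,1,1,1,1).

Boundary ∂_2: C_2 → C_1 sends each 2-simplex [p,q,r] to [q,r] − [p,r] + [p,q]. For instance
  ∂[1,3,5] = [3,5] − [1,5] + [1,3],
  ∂[2,5,6] = [5,6] − [2,6] + [2,5].
The 18×12 boundary matrix has rank 12 and Smith normal form diag(1,1,1,1,1,1,1,1,1,1,1,2).

Computing H_k = (kernel of ∂_k) / (image of ∂_{k+1}):

  H_0: rank C_0 − rank ∂_1 = 7 − 6 = 1, and the invariant factors of ∂_1 are all 1, so H_0 ≅ Z.
  H_1: rank ker ∂_1 − rank ∂_2 = (18 − 6) − 12 = 0, and ∂_2 has invariant factor 2 > 1, so H_1 ≅ Z/2.
  H_2: rank ker ∂_2 − rank ∂_3 = (12 − 12) − 0 = 0, and there is no ∂_3, so H_2 ≅ 0.

H_0 ≅ Z,  H_1 ≅ Z/2,  H_2 = 0.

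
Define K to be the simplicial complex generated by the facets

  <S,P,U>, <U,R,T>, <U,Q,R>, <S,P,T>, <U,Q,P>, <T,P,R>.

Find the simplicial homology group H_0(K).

H_0 = Z.

We work with the vertex ordering P < Q < R < S < T < U. The simplices of K, each written with vertices in increasing order, are:

  0-simplices (6): P, Q, R, S, T, U
  1-simplices (12): PQ, PR, PS, PT, PU, QR, QU, RT, RU, ST, SU, TU
  2-simplices (6): PQU, PRT, PST, PSU, QRU, RTU

Hence C_0 ≅ Z^6, C_1 ≅ Z^12, C_2 ≅ Z^6.

Boundary ∂_1: C_1 → C_0 sends each edge [p,q] (with p < q) to q − p. For instance
  ∂QR = R − Q.
The 6×12 boundary matrix has rank 5 and Smith normal form diag(1,1,1,1,1).

∂_2: C_2 → C_1 sends each 2-simplex [p,q,r] to [q,r] − [p,r] + [p,q]. For instance
  ∂QRU = RU − QU + QR,
  ∂RTU = TU − RU + RT.
This gives a 12×6 integer matrix of rank 6; reducing to Smith normal form yields diagonal entries (1,1,1,1,1,1).

Reading off H_k = ker ∂_k / im ∂_{k+1}:

  H_0: rank C_0 − rank ∂_1 = 6 − 5 = 1, and the invariant factors of ∂_1 are all 1, so H_0 = Z.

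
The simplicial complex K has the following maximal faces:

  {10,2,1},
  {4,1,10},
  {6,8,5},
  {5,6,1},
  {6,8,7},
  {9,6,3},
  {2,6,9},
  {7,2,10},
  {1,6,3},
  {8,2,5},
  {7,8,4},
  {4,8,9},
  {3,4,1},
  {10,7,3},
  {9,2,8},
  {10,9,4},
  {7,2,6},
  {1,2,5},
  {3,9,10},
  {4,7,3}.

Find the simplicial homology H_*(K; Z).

H_0 ≅ Z,  H_1 ≅ Z ⊕ Z/2,  H_2 = 0.

Fix the vertex order 1 < 2 < 3 < 4 < 5 < 6 < 7 < 8 < 9 < 10 and write every simplex with vertices in increasing order. Then dim K = 2 and the simplices of K are:

  0-simplices (10): [1], [2], [3], [4], [5], [6], [7], [8], [9], [10]
  1-simplices (30): (30 of them)
  2-simplices (20): (20 of them)

Hence C_0 ≅ Z^10, C_1 ≅ Z^30, C_2 ≅ Z^20.

The boundary map ∂_1: C_1 → C_0 is given by ∂[p,q] = [q] − [p].
The 10×30 boundary matrix has rank 9 and Smith normal form diag(1,1,1,1,1,1,1,1,1).

The boundary map ∂_2: C_2 → C_1 maps a triangle to the signed sum of its edges. For instance
  ∂[2,8,9] = [8,9] − [2,9] + [2,8],
  ∂[4,8,9] = [8,9] − [4,9] + [4,8].
The resulting 30×20 matrix has rank 20, and its Smith normal form has invariant factors (1,1,1,1,1,1,1,1,1,1,1,1,1,1,1,1,1,1,1,2).

Now H_k = ker ∂_k / im ∂_{k+1}, so:

  H_0: rank C_0 − rank ∂_1 = 10 − 9 = 1, and the invariant factors of ∂_1 are all 1, so H_0 ≅ Z.
  H_1: rank ker ∂_1 − rank ∂_2 = (30 − 9) − 20 = 1, and ∂_2 has invariant factor 2 > 1, so H_1 ≅ Z ⊕ Z/2.
  H_2: rank ker ∂_2 − rank ∂_3 = (20 − 20) − 0 = 0, and there is no ∂_3, so H_2 ≅ 0.

As a check, the Euler characteristic is 10 − 30 + 20 = 0, which agrees with 1 − 1 + 0 = 0.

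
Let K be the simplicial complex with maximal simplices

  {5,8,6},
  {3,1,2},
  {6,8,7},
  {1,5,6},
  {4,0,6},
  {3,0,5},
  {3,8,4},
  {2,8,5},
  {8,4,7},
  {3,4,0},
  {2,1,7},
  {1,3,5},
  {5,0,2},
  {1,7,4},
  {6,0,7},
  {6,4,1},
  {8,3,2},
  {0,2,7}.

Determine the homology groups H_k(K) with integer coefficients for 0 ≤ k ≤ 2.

We work with the vertex ordering 0 < 1 < 2 < 3 < 4 < 5 < 6 < 7 < 8. The simplices of K, each written with vertices in increasing order, are:

  0-simplices (9): [0], [1], [2], [3], [4], [5], [6], [7], [8]
  1-simplices (27): (27 of them)
  2-simplices (18): [0,2,5], [0,2,7], [0,3,4], [0,3,5], [0,4,6], [0,6,7], [1,2,3], [1,2,7], [1,3,5], [1,4,6], [1,4,7], [1,5,6], [2,3,8], [2,5,8], [3,4,8], [4,7,8], [5,6,8], [6,7,8]

Hence C_0 ≅ Z^9, C_1 ≅ Z^27, C_2 ≅ Z^18.

The boundary map ∂_1: C_1 → C_0 sends each edge [p,q] (with p < q) to q − p.
As a 9×27 matrix over Z this has rank 8, with invariant factors (1,1,1,1,1,1,1,1).

∂_2: C_2 → C_1 sends each 2-simplex [p,q,r] to [q,r] − [p,r] + [p,q]. For instance
  ∂[2,3,8] = [3,8] − [2,8] + [2,3],
  ∂[0,3,5] = [3,5] − [0,5] + [0,3].
The resulting 27×18 matrix has rank 18, and its Smith normal form has invariant factors (1,1,1,1,1,1,1,1,1,1,1,1,1,1,1,1,1,2).

Computing H_k = (kernel of ∂_k) / (image of ∂_{k+1}):

  H_0: rank C_0 − rank ∂_1 = 9 − 8 = 1, and the invariant factors of ∂_1 are all 1, so H_0 ≅ Z.
  H_1: rank ker ∂_1 − rank ∂_2 = (27 − 8) − 18 = 1, and ∂_2 has invariant factor 2 > 1, so H_1 ≅ Z ⊕ Z/2.
  H_2: rank ker ∂_2 − rank ∂_3 = (18 − 18) − 0 = 0, and there is no ∂_3, so H_2 ≅ 0.

As a check, the Euler characteristic is 9 − 27 + 18 = 0, which agrees with 1 − 1 + 0 = 0.

H_0 ≅ Z,  H_1 ≅ Z ⊕ Z/2,  H_2 = 0.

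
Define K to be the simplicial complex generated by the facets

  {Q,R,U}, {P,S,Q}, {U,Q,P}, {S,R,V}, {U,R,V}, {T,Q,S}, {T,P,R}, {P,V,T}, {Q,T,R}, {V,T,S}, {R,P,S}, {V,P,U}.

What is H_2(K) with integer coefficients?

H_2 ≅ 0.

Fix the vertex order P < Q < R < S < T < U < V and write every simplex with vertices in increasing order. Then dim K = 2 and the simplices of K are:

  0-simplices (7): P, Q, R, S, T, U, V
  1-simplices (18): PQ, PR, PS, PT, PU, PV, QR, QS, QT, QU, RS, RT, RU, RV, ST, SV, TV, UV
  2-simplices (12): PQS, PQU, PRS, PRT, PTV, PUV, QRT, QRU, QST, RSV, RUV, STV

giving chain groups C_0 ≅ Z^7, C_1 ≅ Z^18, C_2 ≅ Z^12.

The boundary map ∂_1: C_1 → C_0 is given by ∂[p,q] = [q] − [p]. For instance
  ∂RU = U − R.
The 7×18 boundary matrix has rank 6 and Smith normal form diag(1,1,1,1,1,1).

∂_2: C_2 → C_1 acts by ∂[p,q,r] = [q,r] − [p,r] + [p,q]. For instance
  ∂QRU = RU − QU + QR,
  ∂PRT = RT − PT + PR.
As a 18×12 matrix over Z this has rank 12, with invariant factors (1,1,1,1,1,1,1,1,1,1,1,2).

Now H_k = ker ∂_k / im ∂_{k+1}, so:

  H_2: rank ker ∂_2 − rank ∂_3 = (12 − 12) − 0 = 0, and there is no ∂_3, so H_2 ≅ 0.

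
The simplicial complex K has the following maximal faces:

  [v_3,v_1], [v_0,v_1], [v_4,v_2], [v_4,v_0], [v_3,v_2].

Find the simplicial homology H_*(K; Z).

H_0 = Z,  H_1 = Z.

Take the total order v_0 < v_1 < v_2 < v_3 < v_4 on the vertex set. Then K (dimension 1) consists of the simplices:

  0-simplices (5): [v_0], [v_1], [v_2], [v_3], [v_4]
  1-simplices (5): [v_0,v_1], [v_0,v_4], [v_1,v_3], [v_2,v_3], [v_2,v_4]

Hence C_0 ≅ Z^5, C_1 ≅ Z^5.

∂_1: C_1 → C_0 sends each edge [p,q] (with p < q) to q − p. For instance
  ∂[v_0,v_4] = [v_4] − [v_0].
The resulting 5×5 matrix has rank 4, and its Smith normal form has invariant factors (1,1,1,1).

From H_k ≅ ker(∂_k) / im(∂_{k+1}) we obtain:

  H_0: rank C_0 − rank ∂_1 = 5 − 4 = 1, and the invariant factors of ∂_1 are all 1, so H_0 = Z.
  H_1: rank ker ∂_1 − rank ∂_2 = (5 − 4) − 0 = 1, and there is no ∂_2, so H_1 = Z.

As a check, the Euler characteristic is 5 − 5 = 0, which agrees with 1 − 1 = 0.
(K is a triangulation of the circle S^1.)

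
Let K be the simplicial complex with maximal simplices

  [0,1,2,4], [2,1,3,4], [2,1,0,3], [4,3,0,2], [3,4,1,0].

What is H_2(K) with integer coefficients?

H_2 = 0.

K has 5 vertices, 10 edges, 10 triangles, 5 3-simplices.
rank ∂_2 = 6, rank ∂_3 = 4 ⇒ b_2 = 10 − 6 − 4 = 0; all invariant factors of ∂_3 are 1 so no torsion. So H_2 ≅ 0.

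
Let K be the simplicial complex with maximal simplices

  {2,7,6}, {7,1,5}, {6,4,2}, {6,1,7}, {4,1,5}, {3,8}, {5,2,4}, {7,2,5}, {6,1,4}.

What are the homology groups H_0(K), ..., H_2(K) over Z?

H_0 ≅ Z^2,  H_1 = 0,  H_2 ≅ Z.

K has 8 vertices, 13 edges, 8 triangles.
rank ∂_0 = 0, rank ∂_1 = 6 ⇒ b_0 = 8 − 0 − 6 = 2; all invariant factors of ∂_1 are 1 so no torsion. So H_0 = Z^2.
rank ∂_1 = 6, rank ∂_2 = 7 ⇒ b_1 = 13 − 6 − 7 = 0; all invariant factors of ∂_2 are 1 so no torsion. So H_1 = 0.
rank ∂_2 = 7, rank ∂_3 = 0 ⇒ b_2 = 8 − 7 − 0 = 1. So H_2 = Z.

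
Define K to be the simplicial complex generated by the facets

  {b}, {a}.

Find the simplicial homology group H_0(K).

H_0 ≅ Z^2.

Fix the vertex order a < b and write every simplex with vertices in increasing order. Then dim K = 0 and the simplices of K are:

  0-simplices (2): a, b

Hence C_0 ≅ Z^2.

Computing H_k = (kernel of ∂_k) / (image of ∂_{k+1}):

  H_0: rank C_0 − rank ∂_1 = 2 − 0 = 2, and there is no ∂_1, so H_0 ≅ Z^2.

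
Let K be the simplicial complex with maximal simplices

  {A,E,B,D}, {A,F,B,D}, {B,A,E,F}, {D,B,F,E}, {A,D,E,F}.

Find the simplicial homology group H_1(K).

K has 5 vertices, 10 edges, 10 triangles, 5 3-simplices.
rank ∂_1 = 4, rank ∂_2 = 6 ⇒ b_1 = 10 − 4 − 6 = 0; all invariant factors of ∂_2 are 1 so no torsion. So H_1 = 0.

H_1 ≅ 0.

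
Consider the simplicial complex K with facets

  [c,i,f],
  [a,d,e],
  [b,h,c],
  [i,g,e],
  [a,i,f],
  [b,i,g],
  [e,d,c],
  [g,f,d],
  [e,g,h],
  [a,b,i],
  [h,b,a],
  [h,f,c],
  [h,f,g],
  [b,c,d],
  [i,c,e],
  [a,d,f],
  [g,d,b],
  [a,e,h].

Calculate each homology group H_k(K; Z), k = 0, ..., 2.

H_0 = Z,  H_1 = Z^2,  H_2 = Z.

We work with the vertex ordering a < b < c < d < e < f < g < h < i. The simplices of K, each written with vertices in increasing order, are:

  0-simplices (9): a, b, c, d, e, f, g, h, i
  1-simplices (27): ab, ad, ae, af, ah, ai, bc, bd, bg, bh, bi, cd, ce, cf, ch, ci, de, df, dg, eg, eh, ei, fg, fh, fi, gh, gi
  2-simplices (18): abh, abi, ade, adf, aeh, afi, bcd, bch, bdg, bgi, cde, cei, cfh, cfi, dfg, egh, egi, fgh

Hence C_0 ≅ Z^9, C_1 ≅ Z^27, C_2 ≅ Z^18.

The boundary map ∂_1: C_1 → C_0 maps an edge to its endpoints' difference, ∂[p,q] = q − p. For instance
  ∂eh = h − e.
As a 9×27 matrix over Z this has rank 8, with invariant factors (1,1,1,1,1,1,1,1).

∂_2: C_2 → C_1 acts by ∂[p,q,r] = [q,r] − [p,r] + [p,q]. For instance
  ∂cde = de − ce + cd,
  ∂abh = bh − ah + ab.
This gives a 27×18 integer matrix of rank 17; reducing to Smith normal form yields diagonal entries (1,1,1,1,1,1,1,1,1,1,1,1,1,1,1,1,1).

Now H_k = ker ∂_k / im ∂_{k+1}, so:

  H_0: rank C_0 − rank ∂_1 = 9 − 8 = 1, and the invariant factors of ∂_1 are all 1, so H_0 = Z.
  H_1: rank ker ∂_1 − rank ∂_2 = (27 − 8) − 17 = 2, and the invariant factors of ∂_2 are all 1, so H_1 = Z^2.
  H_2: rank ker ∂_2 − rank ∂_3 = (18 − 17) − 0 = 1, and there is no ∂_3, so H_2 = Z.

As a check, the Euler characteristic is 9 − 27 + 18 = 0, which agrees with 1 − 2 + 1 = 0.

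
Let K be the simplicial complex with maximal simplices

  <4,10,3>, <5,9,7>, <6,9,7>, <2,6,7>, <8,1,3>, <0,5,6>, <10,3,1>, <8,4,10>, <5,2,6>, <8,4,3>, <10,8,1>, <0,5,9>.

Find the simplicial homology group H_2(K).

Fix the vertex order 0 < 1 < 2 < 3 < 4 < 5 < 6 < 7 < 8 < 9 < 10 and write every simplex with vertices in increasing order. Then dim K = 2 and the simplices of K are:

  0-simplices (11): [0], [1], [2], [3], [4], [5], [6], [7], [8], [9], [10]
  1-simplices (21): [0,5], [0,6], [0,9], [1,3], [1,8], [1,10], [2,5], [2,6], [2,7], [3,4], [3,8], [3,10], [4,8], [4,10], [5,6], [5,7], [5,9], [6,7], [6,9], [7,9], [8,10]
  2-simplices (12): [0,5,6], [0,5,9], [1,3,8], [1,3,10], [1,8,10], [2,5,6], [2,6,7], [3,4,8], [3,4,10], [4,8,10], [5,7,9], [6,7,9]

so the chain groups are C_0 ≅ Z^11, C_1 ≅ Z^21, C_2 ≅ Z^12.

∂_1: C_1 → C_0 is given by ∂[p,q] = [q] − [p]. For instance
  ∂[3,4] = [4] − [3].
This gives a 11×21 integer matrix of rank 9; reducing to Smith normal form yields diagonal entries (1,1,1,1,1,1,1,1,1).

∂_2: C_2 → C_1 sends each 2-simplex [p,q,r] to [q,r] − [p,r] + [p,q]. For instance
  ∂[5,7,9] = [7,9] − [5,9] + [5,7],
  ∂[1,3,8] = [3,8] − [1,8] + [1,3].
The resulting 21×12 matrix has rank 11, and its Smith normal form has invariant factors (1,1,1,1,1,1,1,1,1,1,1).

Computing H_k = (kernel of ∂_k) / (image of ∂_{k+1}):

  H_2: rank ker ∂_2 − rank ∂_3 = (12 − 11) − 0 = 1, and there is no ∂_3, so H_2 = Z.

H_2 ≅ Z.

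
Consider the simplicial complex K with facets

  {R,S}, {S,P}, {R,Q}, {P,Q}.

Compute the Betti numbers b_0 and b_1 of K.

We work with the vertex ordering P < Q < R < S. The simplices of K, each written with vertices in increasing order, are:

  0-simplices (4): P, Q, R, S
  1-simplices (4): PQ, PS, QR, RS

giving chain groups C_0 ≅ Z^4, C_1 ≅ Z^4.

The boundary map ∂_1: C_1 → C_0 maps an edge to its endpoints' difference, ∂[p,q] = q − p. For instance
  ∂PQ = Q − P.
This gives a 4×4 integer matrix of rank 3; reducing to Smith normal form yields diagonal entries (1,1,1).

From H_k ≅ ker(∂_k) / im(∂_{k+1}) we obtain:

  H_0: rank C_0 − rank ∂_1 = 4 − 3 = 1, and the invariant factors of ∂_1 are all 1, so H_0 ≅ Z.
  H_1: rank ker ∂_1 − rank ∂_2 = (4 − 3) − 0 = 1, and there is no ∂_2, so H_1 ≅ Z.

As a check, the Euler characteristic is 4 − 4 = 0, which agrees with 1 − 1 = 0.

Hence the Betti numbers are b_0 = 1, b_1 = 1.

b_0 = 1, b_1 = 1.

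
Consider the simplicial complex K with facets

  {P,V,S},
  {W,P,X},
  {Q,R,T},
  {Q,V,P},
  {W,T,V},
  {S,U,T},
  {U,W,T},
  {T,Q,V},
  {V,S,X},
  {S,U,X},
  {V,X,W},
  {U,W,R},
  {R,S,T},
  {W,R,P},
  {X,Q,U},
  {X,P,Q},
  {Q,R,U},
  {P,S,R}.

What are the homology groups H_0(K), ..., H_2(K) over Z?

H_0 = Z,  H_1 = Z × Z/2,  H_2 = 0.

Order the vertices as P < Q < R < S < T < U < V < W < X. Listing each simplex with vertices in this order, K has dimension 2 with simplices:

  0-simplices (9): P, Q, R, S, T, U, V, W, X
  1-simplices (27): PQ, PR, PS, PV, PW, PX, QR, QT, QU, QV, QX, RS, RT, RU, RW, ST, SU, SV, SX, TU, TV, TW, UW, UX, VW, VX, WX
  2-simplices (18): PQV, PQX, PRS, PRW, PSV, PWX, QRT, QRU, QTV, QUX, RST, RUW, STU, SUX, SVX, TUW, TVW, VWX

giving chain groups C_0 ≅ Z^9, C_1 ≅ Z^27, C_2 ≅ Z^18.

∂_1: C_1 → C_0 sends each edge [p,q] (with p < q) to q − p.
The resulting 9×27 matrix has rank 8, and its Smith normal form has invariant factors (1,1,1,1,1,1,1,1).

Boundary ∂_2: C_2 → C_1 maps a triangle to the signed sum of its edges. For instance
  ∂TVW = VW − TW + TV,
  ∂QRU = RU − QU + QR.
The resulting 27×18 matrix has rank 18, and its Smith normal form has invariant factors (1,1,1,1,1,1,1,1,1,1,1,1,1,1,1,1,1,2).

Now H_k = ker ∂_k / im ∂_{k+1}, so:

  H_0: rank C_0 − rank ∂_1 = 9 − 8 = 1, and the invariant factors of ∂_1 are all 1, so H_0 = Z.
  H_1: rank ker ∂_1 − rank ∂_2 = (27 − 8) − 18 = 1, and ∂_2 has invariant factor 2 > 1, so H_1 = Z × Z/2.
  H_2: rank ker ∂_2 − rank ∂_3 = (18 − 18) − 0 = 0, and there is no ∂_3, so H_2 = 0.

As a check, the Euler characteristic is 9 − 27 + 18 = 0, which agrees with 1 − 1 + 0 = 0.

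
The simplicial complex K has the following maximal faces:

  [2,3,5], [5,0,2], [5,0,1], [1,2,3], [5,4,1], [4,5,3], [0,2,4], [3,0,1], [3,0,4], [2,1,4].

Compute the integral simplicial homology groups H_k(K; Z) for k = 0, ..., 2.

Order the vertices as 0 < 1 < 2 < 3 < 4 < 5. Listing each simplex with vertices in this order, K has dimension 2 with simplices:

  0-simplices (6): [0], [1], [2], [3], [4], [5]
  1-simplices (15): [0,1], [0,2], [0,3], [0,4], [0,5], [1,2], [1,3], [1,4], [1,5], [2,3], [2,4], [2,5], [3,4], [3,5], [4,5]
  2-simplices (10): [0,1,3], [0,1,5], [0,2,4], [0,2,5], [0,3,4], [1,2,3], [1,2,4], [1,4,5], [2,3,5], [3,4,5]

giving chain groups C_0 ≅ Z^6, C_1 ≅ Z^15, C_2 ≅ Z^10.

Boundary ∂_1: C_1 → C_0 sends each edge [p,q] (with p < q) to q − p.
The 6×15 boundary matrix has rank 5 and Smith normal form diag(1,1,1,1,1).

The boundary map ∂_2: C_2 → C_1 sends each 2-simplex [p,q,r] to [q,r] − [p,r] + [p,q]. For instance
  ∂[0,1,5] = [1,5] − [0,5] + [0,1],
  ∂[0,2,4] = [2,4] − [0,4] + [0,2].
The resulting 15×10 matrix has rank 10, and its Smith normal form has invariant factors (1,1,1,1,1,1,1,1,1,2).

Computing H_k = (kernel of ∂_k) / (image of ∂_{k+1}):

  H_0: rank C_0 − rank ∂_1 = 6 − 5 = 1, and the invariant factors of ∂_1 are all 1, so H_0 ≅ Z.
  H_1: rank ker ∂_1 − rank ∂_2 = (15 − 5) − 10 = 0, and ∂_2 has invariant factor 2 > 1, so H_1 ≅ Z_2.
  H_2: rank ker ∂_2 − rank ∂_3 = (10 − 10) − 0 = 0, and there is no ∂_3, so H_2 ≅ 0.

As a check, the Euler characteristic is 6 − 15 + 10 = 1, which agrees with 1 − 0 + 0 = 1.
(K is a triangulation of the real projective plane RP^2.)

H_0 = Z,  H_1 = Z_2,  H_2 = 0.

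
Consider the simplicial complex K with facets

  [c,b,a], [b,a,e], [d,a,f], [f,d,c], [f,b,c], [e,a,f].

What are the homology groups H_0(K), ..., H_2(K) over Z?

Order the vertices as a < b < c < d < e < f. Listing each simplex with vertices in this order, K has dimension 2 with simplices:

  0-simplices (6): a, b, c, d, e, f
  1-simplices (12): ab, ac, ad, ae, af, bc, be, bf, cd, cf, df, ef
  2-simplices (6): abc, abe, adf, aef, bcf, cdf

giving chain groups C_0 ≅ Z^6, C_1 ≅ Z^12, C_2 ≅ Z^6.

Boundary ∂_1: C_1 → C_0 maps an edge to its endpoints' difference, ∂[p,q] = q − p. For instance
  ∂ae = e − a.
As a 6×12 matrix over Z this has rank 5, with invariant factors (1,1,1,1,1).

The boundary map ∂_2: C_2 → C_1 sends each 2-simplex [p,q,r] to [q,r] − [p,r] + [p,q]. For instance
  ∂abc = bc − ac + ab,
  ∂bcf = cf − bf + bc.
The 12×6 boundary matrix has rank 6 and Smith normal form diag(1,1,1,1,1,1).

From H_k ≅ ker(∂_k) / im(∂_{k+1}) we obtain:

  H_0: rank C_0 − rank ∂_1 = 6 − 5 = 1, and the invariant factors of ∂_1 are all 1, so H_0 ≅ Z.
  H_1: rank ker ∂_1 − rank ∂_2 = (12 − 5) − 6 = 1, and the invariant factors of ∂_2 are all 1, so H_1 ≅ Z.
  H_2: rank ker ∂_2 − rank ∂_3 = (6 − 6) − 0 = 0, and there is no ∂_3, so H_2 ≅ 0.

H_0 = Z,  H_1 = Z,  H_2 = 0.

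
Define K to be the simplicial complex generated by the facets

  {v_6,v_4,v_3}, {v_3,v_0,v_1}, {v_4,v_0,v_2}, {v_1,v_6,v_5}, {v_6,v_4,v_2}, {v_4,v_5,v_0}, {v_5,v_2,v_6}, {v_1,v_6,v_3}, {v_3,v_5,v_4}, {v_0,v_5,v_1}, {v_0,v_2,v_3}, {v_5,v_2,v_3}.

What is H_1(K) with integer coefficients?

H_1 = Z/2.

Order the vertices as v_0 < v_1 < v_2 < v_3 < v_4 < v_5 < v_6. Listing each simplex with vertices in this order, K has dimension 2 with simplices:

  0-simplices (7): [v_0], [v_1], [v_2], [v_3], [v_4], [v_5], [v_6]
  1-simplices (18): (18 of them)
  2-simplices (12): (12 of them)

Hence C_0 ≅ Z^7, C_1 ≅ Z^18, C_2 ≅ Z^12.

Boundary ∂_1: C_1 → C_0 sends each edge [p,q] (with p < q) to q − p. For instance
  ∂[v_0,v_1] = [v_1] − [v_0].
This gives a 7×18 integer matrix of rank 6; reducing to Smith normal form yields diagonal entries (1,1,1,1,1,1).

The boundary map ∂_2: C_2 → C_1 maps a triangle to the signed sum of its edges. For instance
  ∂[v_1,v_3,v_6] = [v_3,v_6] − [v_1,v_6] + [v_1,v_3],
  ∂[v_1,v_5,v_6] = [v_5,v_6] − [v_1,v_6] + [v_1,v_5].
This gives a 18×12 integer matrix of rank 12; reducing to Smith normal form yields diagonal entries (1,1,1,1,1,1,1,1,1,1,1,2).

Now H_k = ker ∂_k / im ∂_{k+1}, so:

  H_1: rank ker ∂_1 − rank ∂_2 = (18 − 6) − 12 = 0, and ∂_2 has invariant factor 2 > 1, so H_1 = Z/2.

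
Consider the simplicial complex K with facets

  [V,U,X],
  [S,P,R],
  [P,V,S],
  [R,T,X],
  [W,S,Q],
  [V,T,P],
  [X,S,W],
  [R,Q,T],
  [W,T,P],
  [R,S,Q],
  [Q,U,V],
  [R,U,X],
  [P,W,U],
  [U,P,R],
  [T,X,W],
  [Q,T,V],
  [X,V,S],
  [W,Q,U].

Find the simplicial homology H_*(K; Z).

Order the vertices as P < Q < R < S < T < U < V < W < X. Listing each simplex with vertices in this order, K has dimension 2 with simplices:

  0-simplices (9): P, Q, R, S, T, U, V, W, X
  1-simplices (27): PR, PS, PT, PU, PV, PW, QR, QS, QT, QU, QV, QW, RS, RT, RU, RX, SV, SW, SX, TV, TW, TX, UV, UW, UX, VX, WX
  2-simplices (18): PRS, PRU, PSV, PTV, PTW, PUW, QRS, QRT, QSW, QTV, QUV, QUW, RTX, RUX, SVX, SWX, TWX, UVX

so the chain groups are C_0 ≅ Z^9, C_1 ≅ Z^27, C_2 ≅ Z^18.

∂_1: C_1 → C_0 sends each edge [p,q] (with p < q) to q − p.
As a 9×27 matrix over Z this has rank 8, with invariant factors (1,1,1,1,1,1,1,1).

The boundary map ∂_2: C_2 → C_1 maps a triangle to the signed sum of its edges. For instance
  ∂TWX = WX − TX + TW,
  ∂PUW = UW − PW + PU.
The resulting 27×18 matrix has rank 17, and its Smith normal form has invariant factors (1,1,1,1,1,1,1,1,1,1,1,1,1,1,1,1,1).

From H_k ≅ ker(∂_k) / im(∂_{k+1}) we obtain:

  H_0: rank C_0 − rank ∂_1 = 9 − 8 = 1, and the invariant factors of ∂_1 are all 1, so H_0 ≅ Z.
  H_1: rank ker ∂_1 − rank ∂_2 = (27 − 8) − 17 = 2, and the invariant factors of ∂_2 are all 1, so H_1 ≅ Z^2.
  H_2: rank ker ∂_2 − rank ∂_3 = (18 − 17) − 0 = 1, and there is no ∂_3, so H_2 ≅ Z.

H_0 ≅ Z,  H_1 ≅ Z^2,  H_2 ≅ Z.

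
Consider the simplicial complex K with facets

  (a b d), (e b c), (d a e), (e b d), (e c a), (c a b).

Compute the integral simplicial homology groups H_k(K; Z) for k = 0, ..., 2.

Fix the vertex order a < b < c < d < e and write every simplex with vertices in increasing order. Then dim K = 2 and the simplices of K are:

  0-simplices (5): a, b, c, d, e
  1-simplices (9): ab, ac, ad, ae, bc, bd, be, ce, de
  2-simplices (6): abc, abd, ace, ade, bce, bde

giving chain groups C_0 ≅ Z^5, C_1 ≅ Z^9, C_2 ≅ Z^6.

∂_1: C_1 → C_0 sends each edge [p,q] (with p < q) to q − p. For instance
  ∂ab = b − a.
The 5×9 boundary matrix has rank 4 and Smith normal form diag(1,1,1,1).

∂_2: C_2 → C_1 acts by ∂[p,q,r] = [q,r] − [p,r] + [p,q]. For instance
  ∂ace = ce − ae + ac,
  ∂abd = bd − ad + ab.
The 9×6 boundary matrix has rank 5 and Smith normal form diag(1,1,1,1,1).

Now H_k = ker ∂_k / im ∂_{k+1}, so:

  H_0: rank C_0 − rank ∂_1 = 5 − 4 = 1, and the invariant factors of ∂_1 are all 1, so H_0 ≅ Z.
  H_1: rank ker ∂_1 − rank ∂_2 = (9 − 4) − 5 = 0, and the invariant factors of ∂_2 are all 1, so H_1 ≅ 0.
  H_2: rank ker ∂_2 − rank ∂_3 = (6 − 5) − 0 = 1, and there is no ∂_3, so H_2 ≅ Z.

As a check, the Euler characteristic is 5 − 9 + 6 = 2, which agrees with 1 − 0 + 1 = 2.

H_0 ≅ Z,  H_1 = 0,  H_2 ≅ Z.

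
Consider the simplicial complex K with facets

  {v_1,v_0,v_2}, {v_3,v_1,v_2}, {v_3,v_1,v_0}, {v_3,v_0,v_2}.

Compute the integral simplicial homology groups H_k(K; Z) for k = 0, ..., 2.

Order the vertices as v_0 < v_1 < v_2 < v_3. Listing each simplex with vertices in this order, K has dimension 2 with simplices:

  0-simplices (4): [v_0], [v_1], [v_2], [v_3]
  1-simplices (6): [v_0,v_1], [v_0,v_2], [v_0,v_3], [v_1,v_2], [v_1,v_3], [v_2,v_3]
  2-simplices (4): [v_0,v_1,v_2], [v_0,v_1,v_3], [v_0,v_2,v_3], [v_1,v_2,v_3]

giving chain groups C_0 ≅ Z^4, C_1 ≅ Z^6, C_2 ≅ Z^4.

Boundary ∂_1: C_1 → C_0 sends each edge [p,q] (with p < q) to q − p. For instance
  ∂[v_0,v_2] = [v_2] − [v_0].
The 4×6 boundary matrix has rank 3 and Smith normal form diag(1,1,1).

∂_2: C_2 → C_1 acts by ∂[p,q,r] = [q,r] − [p,r] + [p,q]. For instance
  ∂[v_1,v_2,v_3] = [v_2,v_3] − [v_1,v_3] + [v_1,v_2],
  ∂[v_0,v_1,v_2] = [v_1,v_2] − [v_0,v_2] + [v_0,v_1].
The 6×4 boundary matrix has rank 3 and Smith normal form diag(1,1,1).

From H_k ≅ ker(∂_k) / im(∂_{k+1}) we obtain:

  H_0: rank C_0 − rank ∂_1 = 4 − 3 = 1, and the invariant factors of ∂_1 are all 1, so H_0 = Z.
  H_1: rank ker ∂_1 − rank ∂_2 = (6 − 3) − 3 = 0, and the invariant factors of ∂_2 are all 1, so H_1 = 0.
  H_2: rank ker ∂_2 − rank ∂_3 = (4 − 3) − 0 = 1, and there is no ∂_3, so H_2 = Z.

H_0 ≅ Z,  H_1 = 0,  H_2 ≅ Z.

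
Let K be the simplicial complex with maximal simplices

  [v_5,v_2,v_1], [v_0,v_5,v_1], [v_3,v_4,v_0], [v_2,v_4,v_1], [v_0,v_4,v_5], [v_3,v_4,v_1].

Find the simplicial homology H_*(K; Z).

H_0 ≅ Z,  H_1 ≅ Z,  H_2 = 0.

We work with the vertex ordering v_0 < v_1 < v_2 < v_3 < v_4 < v_5. The simplices of K, each written with vertices in increasing order, are:

  0-simplices (6): [v_0], [v_1], [v_2], [v_3], [v_4], [v_5]
  1-simplices (12): [v_0,v_1], [v_0,v_3], [v_0,v_4], [v_0,v_5], [v_1,v_2], [v_1,v_3], [v_1,v_4], [v_1,v_5], [v_2,v_4], [v_2,v_5], [v_3,v_4], [v_4,v_5]
  2-simplices (6): [v_0,v_1,v_5], [v_0,v_3,v_4], [v_0,v_4,v_5], [v_1,v_2,v_4], [v_1,v_2,v_5], [v_1,v_3,v_4]

giving chain groups C_0 ≅ Z^6, C_1 ≅ Z^12, C_2 ≅ Z^6.

The boundary map ∂_1: C_1 → C_0 sends each edge [p,q] (with p < q) to q − p. For instance
  ∂[v_1,v_3] = [v_3] − [v_1].
As a 6×12 matrix over Z this has rank 5, with invariant factors (1,1,1,1,1).

The boundary map ∂_2: C_2 → C_1 maps a triangle to the signed sum of its edges. For instance
  ∂[v_0,v_4,v_5] = [v_4,v_5] − [v_0,v_5] + [v_0,v_4],
  ∂[v_1,v_3,v_4] = [v_3,v_4] − [v_1,v_4] + [v_1,v_3].
This gives a 12×6 integer matrix of rank 6; reducing to Smith normal form yields diagonal entries (1,1,1,1,1,1).

Computing H_k = (kernel of ∂_k) / (image of ∂_{k+1}):

  H_0: rank C_0 − rank ∂_1 = 6 − 5 = 1, and the invariant factors of ∂_1 are all 1, so H_0 = Z.
  H_1: rank ker ∂_1 − rank ∂_2 = (12 − 5) − 6 = 1, and the invariant factors of ∂_2 are all 1, so H_1 = Z.
  H_2: rank ker ∂_2 − rank ∂_3 = (6 − 6) − 0 = 0, and there is no ∂_3, so H_2 = 0.

(K is a triangulation of the cylinder S^1 x I.)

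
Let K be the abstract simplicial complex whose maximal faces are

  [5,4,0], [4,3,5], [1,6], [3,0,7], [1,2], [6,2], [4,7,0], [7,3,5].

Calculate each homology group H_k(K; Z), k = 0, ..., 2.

Fix the vertex order 0 < 1 < 2 < 3 < 4 < 5 < 6 < 7 and write every simplex with vertices in increasing order. Then dim K = 2 and the simplices of K are:

  0-simplices (8): [0], [1], [2], [3], [4], [5], [6], [7]
  1-simplices (13): [0,3], [0,4], [0,5], [0,7], [1,2], [1,6], [2,6], [3,4], [3,5], [3,7], [4,5], [4,7], [5,7]
  2-simplices (5): [0,3,7], [0,4,5], [0,4,7], [3,4,5], [3,5,7]

giving chain groups C_0 ≅ Z^8, C_1 ≅ Z^13, C_2 ≅ Z^5.

∂_1: C_1 → C_0 sends each edge [p,q] (with p < q) to q − p.
As a 8×13 matrix over Z this has rank 6, with invariant factors (1,1,1,1,1,1).

∂_2: C_2 → C_1 sends each 2-simplex [p,q,r] to [q,r] − [p,r] + [p,q]. For instance
  ∂[0,4,7] = [4,7] − [0,7] + [0,4],
  ∂[0,3,7] = [3,7] − [0,7] + [0,3].
As a 13×5 matrix over Z this has rank 5, with invariant factors (1,1,1,1,1).

From H_k ≅ ker(∂_k) / im(∂_{k+1}) we obtain:

  H_0: rank C_0 − rank ∂_1 = 8 − 6 = 2, and the invariant factors of ∂_1 are all 1, so H_0 = Z^2.
  H_1: rank ker ∂_1 − rank ∂_2 = (13 − 6) − 5 = 2, and the invariant factors of ∂_2 are all 1, so H_1 = Z^2.
  H_2: rank ker ∂_2 − rank ∂_3 = (5 − 5) − 0 = 0, and there is no ∂_3, so H_2 = 0.

H_0 = Z^2,  H_1 = Z^2,  H_2 = 0.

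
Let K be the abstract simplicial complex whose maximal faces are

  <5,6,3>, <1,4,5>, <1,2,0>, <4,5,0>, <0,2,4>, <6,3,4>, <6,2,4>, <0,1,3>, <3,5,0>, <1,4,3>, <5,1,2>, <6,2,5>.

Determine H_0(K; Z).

K has 7 vertices, 18 edges, 12 triangles.
rank ∂_0 = 0, rank ∂_1 = 6 ⇒ b_0 = 7 − 0 − 6 = 1; all invariant factors of ∂_1 are 1 so no torsion. So H_0 ≅ Z.

H_0 = Z.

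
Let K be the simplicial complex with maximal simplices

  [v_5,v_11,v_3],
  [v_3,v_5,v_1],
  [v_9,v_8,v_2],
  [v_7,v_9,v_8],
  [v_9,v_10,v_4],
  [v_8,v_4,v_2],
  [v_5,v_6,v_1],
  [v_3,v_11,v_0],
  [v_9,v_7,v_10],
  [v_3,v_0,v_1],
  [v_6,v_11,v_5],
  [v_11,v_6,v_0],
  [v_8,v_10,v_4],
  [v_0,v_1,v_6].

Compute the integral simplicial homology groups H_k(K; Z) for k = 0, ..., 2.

H_0 ≅ Z^2,  H_1 ≅ Z,  H_2 ≅ Z.

Take the total order v_0 < v_1 < v_2 < v_3 < v_4 < v_5 < v_6 < v_7 < v_8 < v_9 < v_10 < v_11 on the vertex set. Then K (dimension 2) consists of the simplices:

  0-simplices (12): [v_0], [v_1], [v_2], [v_3], [v_4], [v_5], [v_6], [v_7], [v_8], [v_9], [v_10], [v_11]
  1-simplices (24): (24 of them)
  2-simplices (14): (14 of them)

giving chain groups C_0 ≅ Z^12, C_1 ≅ Z^24, C_2 ≅ Z^14.

Boundary ∂_1: C_1 → C_0 is given by ∂[p,q] = [q] − [p].
As a 12×24 matrix over Z this has rank 10, with invariant factors (1,1,1,1,1,1,1,1,1,1).

The boundary map ∂_2: C_2 → C_1 sends each 2-simplex [p,q,r] to [q,r] − [p,r] + [p,q]. For instance
  ∂[v_0,v_1,v_3] = [v_1,v_3] − [v_0,v_3] + [v_0,v_1],
  ∂[v_4,v_8,v_10] = [v_8,v_10] − [v_4,v_10] + [v_4,v_8].
The 24×14 boundary matrix has rank 13 and Smith normal form diag(1,1,1,1,1,1,1,1,1,1,1,1,1).

Computing H_k = (kernel of ∂_k) / (image of ∂_{k+1}):

  H_0: rank C_0 − rank ∂_1 = 12 − 10 = 2, and the invariant factors of ∂_1 are all 1, so H_0 = Z^2.
  H_1: rank ker ∂_1 − rank ∂_2 = (24 − 10) − 13 = 1, and the invariant factors of ∂_2 are all 1, so H_1 = Z.
  H_2: rank ker ∂_2 − rank ∂_3 = (14 − 13) − 0 = 1, and there is no ∂_3, so H_2 = Z.

As a check, the Euler characteristic is 12 − 24 + 14 = 2, which agrees with 2 − 1 + 1 = 2.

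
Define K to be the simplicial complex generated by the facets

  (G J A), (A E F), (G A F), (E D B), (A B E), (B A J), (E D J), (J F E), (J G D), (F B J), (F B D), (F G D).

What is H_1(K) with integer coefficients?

H_1 = Z/2.

Order the vertices as A < B < D < E < F < G < J. Listing each simplex with vertices in this order, K has dimension 2 with simplices:

  0-simplices (7): A, B, D, E, F, G, J
  1-simplices (18): AB, AE, AF, AG, AJ, BD, BE, BF, BJ, DE, DF, DG, DJ, EF, EJ, FG, FJ, GJ
  2-simplices (12): ABE, ABJ, AEF, AFG, AGJ, BDE, BDF, BFJ, DEJ, DFG, DGJ, EFJ

Hence C_0 ≅ Z^7, C_1 ≅ Z^18, C_2 ≅ Z^12.

∂_1: C_1 → C_0 is given by ∂[p,q] = [q] − [p]. For instance
  ∂BF = F − B.
The 7×18 boundary matrix has rank 6 and Smith normal form diag(1,1,1,1,1,1).

∂_2: C_2 → C_1 maps a triangle to the signed sum of its edges. For instance
  ∂BDE = DE − BE + BD,
  ∂DEJ = EJ − DJ + DE.
The resulting 18×12 matrix has rank 12, and its Smith normal form has invariant factors (1,1,1,1,1,1,1,1,1,1,1,2).

Now H_k = ker ∂_k / im ∂_{k+1}, so:

  H_1: rank ker ∂_1 − rank ∂_2 = (18 − 6) − 12 = 0, and ∂_2 has invariant factor 2 > 1, so H_1 = Z/2.

(K is a triangulation of the real projective plane RP^2.)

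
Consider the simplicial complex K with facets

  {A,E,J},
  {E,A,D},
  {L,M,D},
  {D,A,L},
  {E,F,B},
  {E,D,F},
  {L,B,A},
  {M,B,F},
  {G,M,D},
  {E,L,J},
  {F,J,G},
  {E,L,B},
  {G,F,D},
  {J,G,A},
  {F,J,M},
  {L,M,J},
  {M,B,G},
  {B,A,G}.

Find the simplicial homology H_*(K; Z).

H_0 = Z,  H_1 = Z ⊕ Z/2Z,  H_2 = 0.

Take the total order A < B < D < E < F < G < J < L < M on the vertex set. Then K (dimension 2) consists of the simplices:

  0-simplices (9): A, B, D, E, F, G, J, L, M
  1-simplices (27): AB, AD, AE, AG, AJ, AL, BE, BF, BG, BL, BM, DE, DF, DG, DL, DM, EF, EJ, EL, FG, FJ, FM, GJ, GM, JL, JM, LM
  2-simplices (18): ABG, ABL, ADE, ADL, AEJ, AGJ, BEF, BEL, BFM, BGM, DEF, DFG, DGM, DLM, EJL, FGJ, FJM, JLM

Hence C_0 ≅ Z^9, C_1 ≅ Z^27, C_2 ≅ Z^18.

∂_1: C_1 → C_0 is given by ∂[p,q] = [q] − [p]. For instance
  ∂AL = L − A.
This gives a 9×27 integer matrix of rank 8; reducing to Smith normal form yields diagonal entries (1,1,1,1,1,1,1,1).

Boundary ∂_2: C_2 → C_1 maps a triangle to the signed sum of its edges. For instance
  ∂ADL = DL − AL + AD,
  ∂JLM = LM − JM + JL.
As a 27×18 matrix over Z this has rank 18, with invariant factors (1,1,1,1,1,1,1,1,1,1,1,1,1,1,1,1,1,2).

Now H_k = ker ∂_k / im ∂_{k+1}, so:

  H_0: rank C_0 − rank ∂_1 = 9 − 8 = 1, and the invariant factors of ∂_1 are all 1, so H_0 ≅ Z.
  H_1: rank ker ∂_1 − rank ∂_2 = (27 − 8) − 18 = 1, and ∂_2 has invariant factor 2 > 1, so H_1 ≅ Z ⊕ Z/2Z.
  H_2: rank ker ∂_2 − rank ∂_3 = (18 − 18) − 0 = 0, and there is no ∂_3, so H_2 ≅ 0.

(K is a triangulation of the Klein bottle.)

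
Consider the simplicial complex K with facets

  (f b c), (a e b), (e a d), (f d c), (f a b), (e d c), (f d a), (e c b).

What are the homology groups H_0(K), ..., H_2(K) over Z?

H_0 ≅ Z,  H_1 = 0,  H_2 ≅ Z.

K has 6 vertices, 12 edges, 8 triangles.
rank ∂_0 = 0, rank ∂_1 = 5 ⇒ b_0 = 6 − 0 − 5 = 1; all invariant factors of ∂_1 are 1 so no torsion. So H_0 = Z.
rank ∂_1 = 5, rank ∂_2 = 7 ⇒ b_1 = 12 − 5 − 7 = 0; all invariant factors of ∂_2 are 1 so no torsion. So H_1 = 0.
rank ∂_2 = 7, rank ∂_3 = 0 ⇒ b_2 = 8 − 7 − 0 = 1. So H_2 = Z.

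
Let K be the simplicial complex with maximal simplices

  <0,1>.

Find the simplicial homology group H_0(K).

Order the vertices as 0 < 1. Listing each simplex with vertices in this order, K has dimension 1 with simplices:

  0-simplices (2): [0], [1]
  1-simplices (1): [0,1]

giving chain groups C_0 ≅ Z^2, C_1 ≅ Z^1.

∂_1: C_1 → C_0 maps an edge to its endpoints' difference, ∂[p,q] = q − p. For instance
  ∂[0,1] = [1] − [0].
This gives a 2×1 integer matrix of rank 1; reducing to Smith normal form yields diagonal entries (1).

Reading off H_k = ker ∂_k / im ∂_{k+1}:

  H_0: rank C_0 − rank ∂_1 = 2 − 1 = 1, and the invariant factors of ∂_1 are all 1, so H_0 ≅ Z.

(K is a triangulation of the 1-simplex.)

H_0 = Z.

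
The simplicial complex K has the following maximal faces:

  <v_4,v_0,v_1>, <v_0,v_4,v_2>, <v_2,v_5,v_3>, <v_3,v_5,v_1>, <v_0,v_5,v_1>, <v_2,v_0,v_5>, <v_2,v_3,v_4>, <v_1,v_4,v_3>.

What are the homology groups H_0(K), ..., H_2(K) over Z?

We work with the vertex ordering v_0 < v_1 < v_2 < v_3 < v_4 < v_5. The simplices of K, each written with vertices in increasing order, are:

  0-simplices (6): [v_0], [v_1], [v_2], [v_3], [v_4], [v_5]
  1-simplices (12): [v_0,v_1], [v_0,v_2], [v_0,v_4], [v_0,v_5], [v_1,v_3], [v_1,v_4], [v_1,v_5], [v_2,v_3], [v_2,v_4], [v_2,v_5], [v_3,v_4], [v_3,v_5]
  2-simplices (8): [v_0,v_1,v_4], [v_0,v_1,v_5], [v_0,v_2,v_4], [v_0,v_2,v_5], [v_1,v_3,v_4], [v_1,v_3,v_5], [v_2,v_3,v_4], [v_2,v_3,v_5]

Hence C_0 ≅ Z^6, C_1 ≅ Z^12, C_2 ≅ Z^8.

∂_1: C_1 → C_0 is given by ∂[p,q] = [q] − [p]. For instance
  ∂[v_2,v_4] = [v_4] − [v_2].
The resulting 6×12 matrix has rank 5, and its Smith normal form has invariant factors (1,1,1,1,1).

The boundary map ∂_2: C_2 → C_1 maps a triangle to the signed sum of its edges. For instance
  ∂[v_0,v_1,v_5] = [v_1,v_5] − [v_0,v_5] + [v_0,v_1],
  ∂[v_2,v_3,v_5] = [v_3,v_5] − [v_2,v_5] + [v_2,v_3].
As a 12×8 matrix over Z this has rank 7, with invariant factors (1,1,1,1,1,1,1).

From H_k ≅ ker(∂_k) / im(∂_{k+1}) we obtain:

  H_0: rank C_0 − rank ∂_1 = 6 − 5 = 1, and the invariant factors of ∂_1 are all 1, so H_0 ≅ Z.
  H_1: rank ker ∂_1 − rank ∂_2 = (12 − 5) − 7 = 0, and the invariant factors of ∂_2 are all 1, so H_1 ≅ 0.
  H_2: rank ker ∂_2 − rank ∂_3 = (8 − 7) − 0 = 1, and there is no ∂_3, so H_2 ≅ Z.

H_0 ≅ Z,  H_1 = 0,  H_2 ≅ Z.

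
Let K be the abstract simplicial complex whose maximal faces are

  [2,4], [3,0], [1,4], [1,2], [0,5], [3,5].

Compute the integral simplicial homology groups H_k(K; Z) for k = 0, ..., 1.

H_0 ≅ Z^2,  H_1 ≅ Z^2.

Take the total order 0 < 1 < 2 < 3 < 4 < 5 on the vertex set. Then K (dimension 1) consists of the simplices:

  0-simplices (6): [0], [1], [2], [3], [4], [5]
  1-simplices (6): [0,3], [0,5], [1,2], [1,4], [2,4], [3,5]

so the chain groups are C_0 ≅ Z^6, C_1 ≅ Z^6.

∂_1: C_1 → C_0 maps an edge to its endpoints' difference, ∂[p,q] = q − p.
This gives a 6×6 integer matrix of rank 4; reducing to Smith normal form yields diagonal entries (1,1,1,1).

Now H_k = ker ∂_k / im ∂_{k+1}, so:

  H_0: rank C_0 − rank ∂_1 = 6 − 4 = 2, and the invariant factors of ∂_1 are all 1, so H_0 ≅ Z^2.
  H_1: rank ker ∂_1 − rank ∂_2 = (6 − 4) − 0 = 2, and there is no ∂_2, so H_1 ≅ Z^2.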